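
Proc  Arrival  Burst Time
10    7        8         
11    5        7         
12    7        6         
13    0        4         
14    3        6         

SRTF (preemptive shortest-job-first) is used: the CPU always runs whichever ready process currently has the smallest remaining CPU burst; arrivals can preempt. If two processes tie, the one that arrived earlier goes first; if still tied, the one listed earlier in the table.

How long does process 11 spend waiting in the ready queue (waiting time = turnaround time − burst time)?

Schedule: | 13 0-4 | 14 4-10 | 12 10-16 | 11 16-23 | 10 23-31 |
Completion: 10=31  11=23  12=16  13=4  14=10
Turnaround (C−A): 10=24  11=18  12=9  13=4  14=7
Waiting(11) = turnaround − burst = 18 − 7 = 11

11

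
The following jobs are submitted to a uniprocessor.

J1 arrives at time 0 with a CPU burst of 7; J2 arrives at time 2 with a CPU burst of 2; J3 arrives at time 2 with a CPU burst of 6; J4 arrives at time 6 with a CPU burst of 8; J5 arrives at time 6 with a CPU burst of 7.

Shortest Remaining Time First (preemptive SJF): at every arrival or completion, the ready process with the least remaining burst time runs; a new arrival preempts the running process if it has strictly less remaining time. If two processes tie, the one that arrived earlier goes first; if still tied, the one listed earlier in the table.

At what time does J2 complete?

Timeline: | J1 0-2 | J2 2-4 | J1 4-9 | J3 9-15 | J5 15-22 | J4 22-30 |
Completion: J1=9  J2=4  J3=15  J4=30  J5=22
Turnaround (C−A): J1=9  J2=2  J3=13  J4=24  J5=16

4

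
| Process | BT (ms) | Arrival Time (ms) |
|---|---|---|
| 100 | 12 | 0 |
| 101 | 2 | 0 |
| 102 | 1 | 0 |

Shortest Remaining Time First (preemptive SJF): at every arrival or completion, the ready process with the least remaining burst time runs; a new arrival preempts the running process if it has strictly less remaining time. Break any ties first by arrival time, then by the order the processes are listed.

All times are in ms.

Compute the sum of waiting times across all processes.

4

Gantt: | 102 0-1 | 101 1-3 | 100 3-15 |
Completion: 100=15  101=3  102=1
Waiting = turnaround − burst: 100=3, 101=1, 102=0
Total waiting = 3 + 1 + 0 = 4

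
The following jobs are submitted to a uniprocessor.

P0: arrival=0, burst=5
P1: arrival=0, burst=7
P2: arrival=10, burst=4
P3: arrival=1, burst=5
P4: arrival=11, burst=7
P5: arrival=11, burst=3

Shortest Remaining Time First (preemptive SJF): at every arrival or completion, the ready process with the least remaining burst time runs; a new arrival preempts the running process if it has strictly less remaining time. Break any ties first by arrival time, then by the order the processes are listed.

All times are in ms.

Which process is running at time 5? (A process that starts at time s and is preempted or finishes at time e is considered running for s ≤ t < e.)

Gantt: | P0 0-5 | P3 5-10 | P2 10-14 | P5 14-17 | P1 17-24 | P4 24-31 |
Completion: P0=5  P1=24  P2=14  P3=10  P4=31  P5=17

P3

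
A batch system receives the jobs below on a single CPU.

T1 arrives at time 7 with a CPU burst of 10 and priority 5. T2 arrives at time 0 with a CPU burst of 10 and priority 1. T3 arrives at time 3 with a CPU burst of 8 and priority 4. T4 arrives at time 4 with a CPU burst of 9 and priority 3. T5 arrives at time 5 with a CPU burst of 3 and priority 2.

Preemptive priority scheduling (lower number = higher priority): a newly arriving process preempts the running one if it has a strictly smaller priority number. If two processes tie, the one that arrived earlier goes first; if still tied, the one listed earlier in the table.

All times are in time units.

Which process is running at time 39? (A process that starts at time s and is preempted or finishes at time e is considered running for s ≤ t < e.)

Timeline: | T2 0-10 | T5 10-13 | T4 13-22 | T3 22-30 | T1 30-40 |
Completion: T1=40  T2=10  T3=30  T4=22  T5=13
Turnaround (C−A): T1=33  T2=10  T3=27  T4=18  T5=8

T1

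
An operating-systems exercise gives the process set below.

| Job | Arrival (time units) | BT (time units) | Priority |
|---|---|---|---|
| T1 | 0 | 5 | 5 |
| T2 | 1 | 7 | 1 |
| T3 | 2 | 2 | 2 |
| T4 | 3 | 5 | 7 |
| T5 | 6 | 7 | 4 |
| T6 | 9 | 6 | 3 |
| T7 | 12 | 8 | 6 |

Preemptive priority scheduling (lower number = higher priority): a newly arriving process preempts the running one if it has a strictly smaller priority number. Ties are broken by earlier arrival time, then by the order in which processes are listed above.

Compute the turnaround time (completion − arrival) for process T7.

23

Schedule: | T1 0-1 | T2 1-8 | T3 8-10 | T6 10-16 | T5 16-23 | T1 23-27 | T7 27-35 | T4 35-40 |
Completion: T1=27  T2=8  T3=10  T4=40  T5=23  T6=16  T7=35
Turnaround (C−A): T1=27  T2=7  T3=8  T4=37  T5=17  T6=7  T7=23
Turnaround(T7) = completion − arrival = 35 − 12 = 23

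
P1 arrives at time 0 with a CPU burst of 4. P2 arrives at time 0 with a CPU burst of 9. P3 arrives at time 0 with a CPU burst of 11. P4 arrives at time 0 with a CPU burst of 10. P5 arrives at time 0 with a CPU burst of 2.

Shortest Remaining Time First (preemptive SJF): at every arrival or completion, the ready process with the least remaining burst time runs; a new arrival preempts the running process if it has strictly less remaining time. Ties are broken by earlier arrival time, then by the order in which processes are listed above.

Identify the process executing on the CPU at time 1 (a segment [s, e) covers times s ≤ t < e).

P5

Schedule: | P5 0-2 | P1 2-6 | P2 6-15 | P4 15-25 | P3 25-36 |
Completion: P1=6  P2=15  P3=36  P4=25  P5=2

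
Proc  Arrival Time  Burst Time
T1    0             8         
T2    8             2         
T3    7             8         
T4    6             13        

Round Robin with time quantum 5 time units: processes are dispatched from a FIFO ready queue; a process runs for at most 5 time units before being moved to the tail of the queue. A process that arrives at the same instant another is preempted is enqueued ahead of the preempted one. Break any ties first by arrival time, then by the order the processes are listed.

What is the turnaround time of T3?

21

Gantt: | T1 0-8 | T4 8-13 | T3 13-18 | T2 18-20 | T4 20-25 | T3 25-28 | T4 28-31 |
Completion: T1=8  T2=20  T3=28  T4=31
Turnaround (C−A): T1=8  T2=12  T3=21  T4=25
Turnaround(T3) = completion − arrival = 28 − 7 = 21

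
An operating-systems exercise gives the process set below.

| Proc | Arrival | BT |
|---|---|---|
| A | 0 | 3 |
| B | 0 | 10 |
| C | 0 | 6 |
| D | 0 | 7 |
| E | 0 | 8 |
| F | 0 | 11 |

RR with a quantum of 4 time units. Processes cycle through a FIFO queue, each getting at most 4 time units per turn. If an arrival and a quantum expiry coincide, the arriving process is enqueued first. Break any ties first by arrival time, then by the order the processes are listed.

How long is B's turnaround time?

Schedule: | A 0-3 | B 3-7 | C 7-11 | D 11-15 | E 15-19 | F 19-23 | B 23-27 | C 27-29 | D 29-32 | E 32-36 | F 36-40 | B 40-42 | F 42-45 |
Completion: A=3  B=42  C=29  D=32  E=36  F=45
Turnaround(B) = completion − arrival = 42 − 0 = 42

42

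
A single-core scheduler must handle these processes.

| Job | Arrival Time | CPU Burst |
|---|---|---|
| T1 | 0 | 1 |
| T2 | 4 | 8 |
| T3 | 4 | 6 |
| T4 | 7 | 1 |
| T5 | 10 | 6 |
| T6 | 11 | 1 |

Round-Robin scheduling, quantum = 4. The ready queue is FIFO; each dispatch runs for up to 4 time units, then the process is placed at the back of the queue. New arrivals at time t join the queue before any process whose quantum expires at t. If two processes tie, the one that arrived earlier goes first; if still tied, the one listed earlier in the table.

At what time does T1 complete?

1

Gantt: | T1 0-1 | idle 1-4 | T2 4-8 | T3 8-12 | T4 12-13 | T2 13-17 | T5 17-21 | T6 21-22 | T3 22-24 | T5 24-26 |
Completion: T1=1  T2=17  T3=24  T4=13  T5=26  T6=22
Turnaround (C−A): T1=1  T2=13  T3=20  T4=6  T5=16  T6=11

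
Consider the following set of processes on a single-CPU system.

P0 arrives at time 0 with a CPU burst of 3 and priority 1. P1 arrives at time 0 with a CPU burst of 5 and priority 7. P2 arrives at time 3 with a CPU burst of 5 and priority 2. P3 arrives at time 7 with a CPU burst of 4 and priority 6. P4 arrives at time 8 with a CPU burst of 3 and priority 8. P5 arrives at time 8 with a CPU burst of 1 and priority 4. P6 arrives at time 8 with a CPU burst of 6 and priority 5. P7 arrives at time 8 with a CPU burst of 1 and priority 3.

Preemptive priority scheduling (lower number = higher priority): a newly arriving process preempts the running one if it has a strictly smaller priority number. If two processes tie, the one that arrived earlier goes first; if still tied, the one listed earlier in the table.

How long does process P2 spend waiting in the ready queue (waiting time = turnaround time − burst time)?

0

Gantt: | P0 0-3 | P2 3-8 | P7 8-9 | P5 9-10 | P6 10-16 | P3 16-20 | P1 20-25 | P4 25-28 |
Completion: P0=3  P1=25  P2=8  P3=20  P4=28  P5=10  P6=16  P7=9
Turnaround (C−A): P0=3  P1=25  P2=5  P3=13  P4=20  P5=2  P6=8  P7=1
Waiting(P2) = turnaround − burst = 5 − 5 = 0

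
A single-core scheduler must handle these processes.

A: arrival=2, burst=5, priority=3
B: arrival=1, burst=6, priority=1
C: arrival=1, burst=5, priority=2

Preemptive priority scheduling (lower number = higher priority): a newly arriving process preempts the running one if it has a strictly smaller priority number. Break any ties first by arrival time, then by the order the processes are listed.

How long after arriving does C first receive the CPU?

6

Gantt: | idle 0-1 | B 1-7 | C 7-12 | A 12-17 |
Completion: A=17  B=7  C=12
Turnaround (C−A): A=15  B=6  C=11
Response(C) = first start − arrival = 7 − 1 = 6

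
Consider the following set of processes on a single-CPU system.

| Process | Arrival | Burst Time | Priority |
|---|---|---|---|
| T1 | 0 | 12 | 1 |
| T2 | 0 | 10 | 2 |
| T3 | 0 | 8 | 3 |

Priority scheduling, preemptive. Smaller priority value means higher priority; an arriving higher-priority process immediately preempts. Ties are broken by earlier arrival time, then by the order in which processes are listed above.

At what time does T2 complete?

22

Gantt: | T1 0-12 | T2 12-22 | T3 22-30 |
Completion: T1=12  T2=22  T3=30
Turnaround (C−A): T1=12  T2=22  T3=30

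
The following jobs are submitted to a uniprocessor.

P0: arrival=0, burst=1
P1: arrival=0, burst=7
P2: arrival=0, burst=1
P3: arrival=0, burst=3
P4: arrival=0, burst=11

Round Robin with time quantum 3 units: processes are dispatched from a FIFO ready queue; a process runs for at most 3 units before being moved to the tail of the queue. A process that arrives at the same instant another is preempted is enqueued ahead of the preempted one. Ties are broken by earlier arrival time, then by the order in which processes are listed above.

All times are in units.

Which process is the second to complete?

P2

Gantt: | P0 0-1 | P1 1-4 | P2 4-5 | P3 5-8 | P4 8-11 | P1 11-14 | P4 14-17 | P1 17-18 | P4 18-23 |
Completion: P0=1  P1=18  P2=5  P3=8  P4=23
Turnaround (C−A): P0=1  P1=18  P2=5  P3=8  P4=23
Finish order: P0 → P2 → P3 → P1 → P4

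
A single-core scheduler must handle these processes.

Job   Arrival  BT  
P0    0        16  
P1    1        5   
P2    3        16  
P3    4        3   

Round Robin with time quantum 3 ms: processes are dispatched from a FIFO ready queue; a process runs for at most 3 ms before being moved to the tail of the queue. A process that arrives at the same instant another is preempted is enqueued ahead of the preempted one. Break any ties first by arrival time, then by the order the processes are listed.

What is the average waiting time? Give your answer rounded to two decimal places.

15.75

Gantt: | P0 0-3 | P1 3-6 | P2 6-9 | P0 9-12 | P3 12-15 | P1 15-17 | P2 17-20 | P0 20-23 | P2 23-26 | P0 26-29 | P2 29-32 | P0 32-35 | P2 35-38 | P0 38-39 | P2 39-40 |
Completion: P0=39  P1=17  P2=40  P3=15
Waiting times: P0=23, P1=11, P2=21, P3=8
Average waiting = (23+11+21+8) / 4 = 63/4 = 15.75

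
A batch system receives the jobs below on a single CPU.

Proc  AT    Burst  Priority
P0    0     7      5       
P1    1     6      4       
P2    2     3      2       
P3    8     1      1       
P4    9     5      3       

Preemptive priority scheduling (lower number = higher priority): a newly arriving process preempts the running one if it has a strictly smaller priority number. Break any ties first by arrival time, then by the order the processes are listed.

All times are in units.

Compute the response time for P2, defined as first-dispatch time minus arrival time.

0

Gantt: | P0 0-1 | P1 1-2 | P2 2-5 | P1 5-8 | P3 8-9 | P4 9-14 | P1 14-16 | P0 16-22 |
Completion: P0=22  P1=16  P2=5  P3=9  P4=14
Response(P2) = first start − arrival = 2 − 2 = 0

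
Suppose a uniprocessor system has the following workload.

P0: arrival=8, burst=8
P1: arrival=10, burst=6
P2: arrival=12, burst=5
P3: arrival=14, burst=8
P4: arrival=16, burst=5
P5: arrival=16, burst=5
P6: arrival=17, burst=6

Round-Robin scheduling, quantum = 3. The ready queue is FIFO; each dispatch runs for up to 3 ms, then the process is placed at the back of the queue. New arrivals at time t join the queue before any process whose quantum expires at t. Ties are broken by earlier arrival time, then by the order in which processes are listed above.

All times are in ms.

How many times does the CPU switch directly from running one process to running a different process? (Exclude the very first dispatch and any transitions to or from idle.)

15

Timeline: | idle 0-8 | P0 8-11 | P1 11-14 | P0 14-17 | P2 17-20 | P3 20-23 | P1 23-26 | P4 26-29 | P5 29-32 | P6 32-35 | P0 35-37 | P2 37-39 | P3 39-42 | P4 42-44 | P5 44-46 | P6 46-49 | P3 49-51 |
Completion: P0=37  P1=26  P2=39  P3=51  P4=44  P5=46  P6=49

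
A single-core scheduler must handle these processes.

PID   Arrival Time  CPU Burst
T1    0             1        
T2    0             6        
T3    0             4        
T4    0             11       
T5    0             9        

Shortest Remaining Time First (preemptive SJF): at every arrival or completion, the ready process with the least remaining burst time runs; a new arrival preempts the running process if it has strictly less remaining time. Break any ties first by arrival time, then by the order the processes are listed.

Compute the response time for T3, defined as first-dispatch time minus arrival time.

1

Gantt: | T1 0-1 | T3 1-5 | T2 5-11 | T5 11-20 | T4 20-31 |
Completion: T1=1  T2=11  T3=5  T4=31  T5=20
Turnaround (C−A): T1=1  T2=11  T3=5  T4=31  T5=20
Response(T3) = first start − arrival = 1 − 0 = 1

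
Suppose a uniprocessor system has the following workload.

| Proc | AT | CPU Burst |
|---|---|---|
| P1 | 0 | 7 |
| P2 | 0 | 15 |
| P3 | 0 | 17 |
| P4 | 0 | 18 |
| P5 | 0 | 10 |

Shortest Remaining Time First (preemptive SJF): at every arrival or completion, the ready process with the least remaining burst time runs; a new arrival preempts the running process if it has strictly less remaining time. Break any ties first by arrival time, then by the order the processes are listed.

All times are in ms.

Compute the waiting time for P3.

32

Gantt: | P1 0-7 | P5 7-17 | P2 17-32 | P3 32-49 | P4 49-67 |
Completion: P1=7  P2=32  P3=49  P4=67  P5=17
Turnaround (C−A): P1=7  P2=32  P3=49  P4=67  P5=17
Waiting(P3) = turnaround − burst = 49 − 17 = 32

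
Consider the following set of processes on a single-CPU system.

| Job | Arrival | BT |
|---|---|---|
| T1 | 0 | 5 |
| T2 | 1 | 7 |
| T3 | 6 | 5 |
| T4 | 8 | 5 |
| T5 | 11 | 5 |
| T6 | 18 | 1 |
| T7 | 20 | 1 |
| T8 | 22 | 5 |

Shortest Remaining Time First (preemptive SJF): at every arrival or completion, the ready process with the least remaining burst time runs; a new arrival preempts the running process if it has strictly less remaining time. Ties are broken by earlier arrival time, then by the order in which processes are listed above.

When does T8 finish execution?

28

Schedule: | T1 0-5 | T2 5-6 | T3 6-11 | T4 11-16 | T5 16-18 | T6 18-19 | T5 19-20 | T7 20-21 | T5 21-23 | T8 23-28 | T2 28-34 |
Completion: T1=5  T2=34  T3=11  T4=16  T5=23  T6=19  T7=21  T8=28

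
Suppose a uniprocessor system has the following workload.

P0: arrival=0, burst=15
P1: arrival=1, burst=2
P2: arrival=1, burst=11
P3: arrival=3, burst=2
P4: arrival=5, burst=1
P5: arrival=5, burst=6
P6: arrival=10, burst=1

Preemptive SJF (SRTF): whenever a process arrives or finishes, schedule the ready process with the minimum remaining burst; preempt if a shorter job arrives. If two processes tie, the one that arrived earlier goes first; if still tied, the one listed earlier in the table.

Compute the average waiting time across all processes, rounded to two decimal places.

Timeline: | P0 0-1 | P1 1-3 | P3 3-5 | P4 5-6 | P5 6-10 | P6 10-11 | P5 11-13 | P2 13-24 | P0 24-38 |
Completion: P0=38  P1=3  P2=24  P3=5  P4=6  P5=13  P6=11
Waiting times: P0=23, P1=0, P2=12, P3=0, P4=0, P5=2, P6=0
Average waiting = (23+0+12+0+0+2+0) / 7 = 37/7 = 5.29

5.29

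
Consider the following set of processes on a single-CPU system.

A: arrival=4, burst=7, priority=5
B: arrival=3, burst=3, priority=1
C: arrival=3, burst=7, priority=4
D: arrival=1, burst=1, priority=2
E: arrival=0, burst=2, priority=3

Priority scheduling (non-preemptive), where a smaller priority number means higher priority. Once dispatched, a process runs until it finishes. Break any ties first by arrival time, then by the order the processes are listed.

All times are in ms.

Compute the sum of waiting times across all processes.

Timeline: | E 0-2 | D 2-3 | B 3-6 | C 6-13 | A 13-20 |
Completion: A=20  B=6  C=13  D=3  E=2
Turnaround (C−A): A=16  B=3  C=10  D=2  E=2
Waiting = turnaround − burst: A=9, B=0, C=3, D=1, E=0
Total waiting = 9 + 0 + 3 + 1 + 0 = 13

13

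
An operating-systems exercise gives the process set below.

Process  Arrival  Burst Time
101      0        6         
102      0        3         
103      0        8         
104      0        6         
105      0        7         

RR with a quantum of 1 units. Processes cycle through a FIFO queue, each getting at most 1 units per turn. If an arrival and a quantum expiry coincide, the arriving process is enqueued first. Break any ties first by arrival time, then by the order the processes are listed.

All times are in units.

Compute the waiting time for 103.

Gantt: | 101 0-1 | 102 1-2 | 103 2-3 | 104 3-4 | 105 4-5 | 101 5-6 | 102 6-7 | 103 7-8 | 104 8-9 | 105 9-10 | 101 10-11 | 102 11-12 | 103 12-13 | 104 13-14 | 105 14-15 | 101 15-16 | 103 16-17 | 104 17-18 | 105 18-19 | 101 19-20 | 103 20-21 | 104 21-22 | 105 22-23 | 101 23-24 | 103 24-25 | 104 25-26 | 105 26-27 | 103 27-28 | 105 28-29 | 103 29-30 |
Completion: 101=24  102=12  103=30  104=26  105=29
Waiting(103) = turnaround − burst = 30 − 8 = 22

22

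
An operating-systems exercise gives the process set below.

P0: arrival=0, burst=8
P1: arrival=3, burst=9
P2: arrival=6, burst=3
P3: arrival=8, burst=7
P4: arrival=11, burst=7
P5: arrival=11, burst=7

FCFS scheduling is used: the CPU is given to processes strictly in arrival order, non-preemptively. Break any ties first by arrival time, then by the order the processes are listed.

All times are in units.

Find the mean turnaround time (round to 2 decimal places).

18.00

Timeline: | P0 0-8 | P1 8-17 | P2 17-20 | P3 20-27 | P4 27-34 | P5 34-41 |
Completion: P0=8  P1=17  P2=20  P3=27  P4=34  P5=41
Turnaround times: P0=8, P1=14, P2=14, P3=19, P4=23, P5=30
Average turnaround = (8+14+14+19+23+30) / 6 = 108/6 = 18.00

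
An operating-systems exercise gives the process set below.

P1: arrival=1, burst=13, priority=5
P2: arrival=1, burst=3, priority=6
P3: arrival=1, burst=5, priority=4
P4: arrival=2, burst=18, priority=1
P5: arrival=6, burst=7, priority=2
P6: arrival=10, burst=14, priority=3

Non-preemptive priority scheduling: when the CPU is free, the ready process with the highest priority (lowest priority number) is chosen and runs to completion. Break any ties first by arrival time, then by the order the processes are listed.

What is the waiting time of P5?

18

Gantt: | idle 0-1 | P3 1-6 | P4 6-24 | P5 24-31 | P6 31-45 | P1 45-58 | P2 58-61 |
Completion: P1=58  P2=61  P3=6  P4=24  P5=31  P6=45
Turnaround (C−A): P1=57  P2=60  P3=5  P4=22  P5=25  P6=35
Waiting(P5) = turnaround − burst = 25 − 7 = 18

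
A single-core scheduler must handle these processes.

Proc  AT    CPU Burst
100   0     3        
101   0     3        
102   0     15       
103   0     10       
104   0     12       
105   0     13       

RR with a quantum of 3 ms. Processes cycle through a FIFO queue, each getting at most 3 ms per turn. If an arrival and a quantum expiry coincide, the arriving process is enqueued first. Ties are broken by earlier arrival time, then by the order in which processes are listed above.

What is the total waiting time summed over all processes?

159

Schedule: | 100 0-3 | 101 3-6 | 102 6-9 | 103 9-12 | 104 12-15 | 105 15-18 | 102 18-21 | 103 21-24 | 104 24-27 | 105 27-30 | 102 30-33 | 103 33-36 | 104 36-39 | 105 39-42 | 102 42-45 | 103 45-46 | 104 46-49 | 105 49-52 | 102 52-55 | 105 55-56 |
Completion: 100=3  101=6  102=55  103=46  104=49  105=56
Turnaround (C−A): 100=3  101=6  102=55  103=46  104=49  105=56
Waiting = turnaround − burst: 100=0, 101=3, 102=40, 103=36, 104=37, 105=43
Total waiting = 0 + 3 + 40 + 36 + 37 + 43 = 159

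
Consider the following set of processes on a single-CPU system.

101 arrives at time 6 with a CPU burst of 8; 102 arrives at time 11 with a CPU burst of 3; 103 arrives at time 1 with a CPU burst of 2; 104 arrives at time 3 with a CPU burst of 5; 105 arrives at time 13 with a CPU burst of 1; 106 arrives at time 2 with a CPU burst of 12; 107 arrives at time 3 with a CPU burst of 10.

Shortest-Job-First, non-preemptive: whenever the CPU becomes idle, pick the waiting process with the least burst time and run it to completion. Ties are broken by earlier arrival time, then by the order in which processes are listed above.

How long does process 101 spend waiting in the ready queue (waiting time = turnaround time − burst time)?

Schedule: | idle 0-1 | 103 1-3 | 104 3-8 | 101 8-16 | 105 16-17 | 102 17-20 | 107 20-30 | 106 30-42 |
Completion: 101=16  102=20  103=3  104=8  105=17  106=42  107=30
Turnaround (C−A): 101=10  102=9  103=2  104=5  105=4  106=40  107=27
Waiting(101) = turnaround − burst = 10 − 8 = 2

2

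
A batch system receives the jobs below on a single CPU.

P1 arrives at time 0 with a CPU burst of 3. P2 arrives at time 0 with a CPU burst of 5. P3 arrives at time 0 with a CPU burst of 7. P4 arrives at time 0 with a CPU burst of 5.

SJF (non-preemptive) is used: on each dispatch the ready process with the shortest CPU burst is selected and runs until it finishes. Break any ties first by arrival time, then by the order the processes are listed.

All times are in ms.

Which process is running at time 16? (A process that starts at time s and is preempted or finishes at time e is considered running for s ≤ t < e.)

Timeline: | P1 0-3 | P2 3-8 | P4 8-13 | P3 13-20 |
Completion: P1=3  P2=8  P3=20  P4=13
Turnaround (C−A): P1=3  P2=8  P3=20  P4=13

P3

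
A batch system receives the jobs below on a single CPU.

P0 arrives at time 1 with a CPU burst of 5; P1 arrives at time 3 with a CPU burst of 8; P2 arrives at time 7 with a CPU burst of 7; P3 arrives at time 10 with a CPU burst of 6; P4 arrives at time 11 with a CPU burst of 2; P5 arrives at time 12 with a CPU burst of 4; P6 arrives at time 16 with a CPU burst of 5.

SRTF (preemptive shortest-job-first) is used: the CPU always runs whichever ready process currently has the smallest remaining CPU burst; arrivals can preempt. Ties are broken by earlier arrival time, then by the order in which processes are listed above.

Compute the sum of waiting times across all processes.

52

Schedule: | idle 0-1 | P0 1-6 | P1 6-11 | P4 11-13 | P1 13-16 | P5 16-20 | P6 20-25 | P3 25-31 | P2 31-38 |
Completion: P0=6  P1=16  P2=38  P3=31  P4=13  P5=20  P6=25
Waiting = turnaround − burst: P0=0, P1=5, P2=24, P3=15, P4=0, P5=4, P6=4
Total waiting = 0 + 5 + 24 + 15 + 0 + 4 + 4 = 52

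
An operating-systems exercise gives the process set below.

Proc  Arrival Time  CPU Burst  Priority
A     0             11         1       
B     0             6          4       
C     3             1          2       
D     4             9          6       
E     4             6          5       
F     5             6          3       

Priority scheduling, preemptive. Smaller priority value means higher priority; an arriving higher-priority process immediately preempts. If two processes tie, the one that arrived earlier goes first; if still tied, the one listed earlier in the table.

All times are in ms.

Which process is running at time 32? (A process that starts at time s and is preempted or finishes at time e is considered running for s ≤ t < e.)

Timeline: | A 0-11 | C 11-12 | F 12-18 | B 18-24 | E 24-30 | D 30-39 |
Completion: A=11  B=24  C=12  D=39  E=30  F=18
Turnaround (C−A): A=11  B=24  C=9  D=35  E=26  F=13

D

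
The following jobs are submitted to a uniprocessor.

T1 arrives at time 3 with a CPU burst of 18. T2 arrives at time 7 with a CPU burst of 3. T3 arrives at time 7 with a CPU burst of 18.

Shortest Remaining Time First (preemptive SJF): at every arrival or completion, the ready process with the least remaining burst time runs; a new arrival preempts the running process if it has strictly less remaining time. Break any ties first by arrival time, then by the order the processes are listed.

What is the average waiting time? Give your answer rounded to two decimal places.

Gantt: | idle 0-3 | T1 3-7 | T2 7-10 | T1 10-24 | T3 24-42 |
Completion: T1=24  T2=10  T3=42
Turnaround (C−A): T1=21  T2=3  T3=35
Waiting times: T1=3, T2=0, T3=17
Average waiting = (3+0+17) / 3 = 20/3 = 6.67

6.67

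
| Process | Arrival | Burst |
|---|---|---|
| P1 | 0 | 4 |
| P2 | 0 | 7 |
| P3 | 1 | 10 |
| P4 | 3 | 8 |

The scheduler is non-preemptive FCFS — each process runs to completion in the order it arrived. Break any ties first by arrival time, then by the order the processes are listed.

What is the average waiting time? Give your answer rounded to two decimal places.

8.00

Gantt: | P1 0-4 | P2 4-11 | P3 11-21 | P4 21-29 |
Completion: P1=4  P2=11  P3=21  P4=29
Waiting times: P1=0, P2=4, P3=10, P4=18
Average waiting = (0+4+10+18) / 4 = 32/4 = 8.00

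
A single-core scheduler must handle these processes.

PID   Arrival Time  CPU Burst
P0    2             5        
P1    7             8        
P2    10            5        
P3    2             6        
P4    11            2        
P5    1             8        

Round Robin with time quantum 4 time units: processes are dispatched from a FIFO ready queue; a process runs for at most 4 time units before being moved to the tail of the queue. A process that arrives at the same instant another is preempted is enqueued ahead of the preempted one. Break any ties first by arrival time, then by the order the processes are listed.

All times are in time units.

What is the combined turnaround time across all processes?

133

Timeline: | idle 0-1 | P5 1-5 | P0 5-9 | P3 9-13 | P5 13-17 | P1 17-21 | P0 21-22 | P2 22-26 | P4 26-28 | P3 28-30 | P1 30-34 | P2 34-35 |
Completion: P0=22  P1=34  P2=35  P3=30  P4=28  P5=17
Turnaround = completion − arrival: P0=20, P1=27, P2=25, P3=28, P4=17, P5=16
Total turnaround = 20 + 27 + 25 + 28 + 17 + 16 = 133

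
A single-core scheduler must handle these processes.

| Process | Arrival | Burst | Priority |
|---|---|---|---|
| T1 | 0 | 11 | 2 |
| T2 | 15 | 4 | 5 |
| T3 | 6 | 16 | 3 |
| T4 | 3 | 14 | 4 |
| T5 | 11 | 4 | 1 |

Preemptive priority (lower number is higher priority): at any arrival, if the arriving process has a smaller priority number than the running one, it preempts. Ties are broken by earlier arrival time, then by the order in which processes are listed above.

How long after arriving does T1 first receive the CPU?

0

Gantt: | T1 0-11 | T5 11-15 | T3 15-31 | T4 31-45 | T2 45-49 |
Completion: T1=11  T2=49  T3=31  T4=45  T5=15
Response(T1) = first start − arrival = 0 − 0 = 0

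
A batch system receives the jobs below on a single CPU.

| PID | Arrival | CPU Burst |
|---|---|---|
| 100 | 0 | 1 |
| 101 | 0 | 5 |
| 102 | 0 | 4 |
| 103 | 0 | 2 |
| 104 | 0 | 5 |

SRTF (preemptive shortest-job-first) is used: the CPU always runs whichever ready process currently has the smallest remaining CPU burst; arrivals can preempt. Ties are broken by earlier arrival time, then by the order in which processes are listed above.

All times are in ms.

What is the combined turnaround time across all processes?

Timeline: | 100 0-1 | 103 1-3 | 102 3-7 | 101 7-12 | 104 12-17 |
Completion: 100=1  101=12  102=7  103=3  104=17
Turnaround = completion − arrival: 100=1, 101=12, 102=7, 103=3, 104=17
Total turnaround = 1 + 12 + 7 + 3 + 17 = 40

40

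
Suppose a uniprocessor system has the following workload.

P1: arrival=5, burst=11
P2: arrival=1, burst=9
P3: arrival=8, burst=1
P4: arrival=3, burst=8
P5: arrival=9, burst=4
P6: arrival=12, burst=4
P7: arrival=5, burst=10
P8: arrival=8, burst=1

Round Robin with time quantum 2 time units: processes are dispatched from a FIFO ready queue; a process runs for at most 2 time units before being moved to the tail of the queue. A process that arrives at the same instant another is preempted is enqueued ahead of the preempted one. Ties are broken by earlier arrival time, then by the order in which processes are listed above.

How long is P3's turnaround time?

8

Gantt: | idle 0-1 | P2 1-3 | P4 3-5 | P2 5-7 | P1 7-9 | P7 9-11 | P4 11-13 | P2 13-15 | P3 15-16 | P8 16-17 | P5 17-19 | P1 19-21 | P7 21-23 | P6 23-25 | P4 25-27 | P2 27-29 | P5 29-31 | P1 31-33 | P7 33-35 | P6 35-37 | P4 37-39 | P2 39-40 | P1 40-42 | P7 42-44 | P1 44-46 | P7 46-48 | P1 48-49 |
Completion: P1=49  P2=40  P3=16  P4=39  P5=31  P6=37  P7=48  P8=17
Turnaround (C−A): P1=44  P2=39  P3=8  P4=36  P5=22  P6=25  P7=43  P8=9
Turnaround(P3) = completion − arrival = 16 − 8 = 8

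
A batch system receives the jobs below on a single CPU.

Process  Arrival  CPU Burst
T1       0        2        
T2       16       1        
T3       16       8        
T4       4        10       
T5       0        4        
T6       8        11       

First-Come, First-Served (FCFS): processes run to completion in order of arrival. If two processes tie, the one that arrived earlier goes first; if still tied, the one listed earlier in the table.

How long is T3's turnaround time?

Timeline: | T1 0-2 | T5 2-6 | T4 6-16 | T6 16-27 | T2 27-28 | T3 28-36 |
Completion: T1=2  T2=28  T3=36  T4=16  T5=6  T6=27
Turnaround(T3) = completion − arrival = 36 − 16 = 20

20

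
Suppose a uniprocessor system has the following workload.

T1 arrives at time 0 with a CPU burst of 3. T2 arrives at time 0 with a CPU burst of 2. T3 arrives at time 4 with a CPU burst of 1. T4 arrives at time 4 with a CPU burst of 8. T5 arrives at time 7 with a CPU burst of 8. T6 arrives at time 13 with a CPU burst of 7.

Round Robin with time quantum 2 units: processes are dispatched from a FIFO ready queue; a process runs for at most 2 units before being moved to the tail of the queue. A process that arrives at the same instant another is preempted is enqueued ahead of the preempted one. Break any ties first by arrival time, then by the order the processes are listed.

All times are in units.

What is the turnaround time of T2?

4

Schedule: | T1 0-2 | T2 2-4 | T1 4-5 | T3 5-6 | T4 6-8 | T5 8-10 | T4 10-12 | T5 12-14 | T4 14-16 | T6 16-18 | T5 18-20 | T4 20-22 | T6 22-24 | T5 24-26 | T6 26-29 |
Completion: T1=5  T2=4  T3=6  T4=22  T5=26  T6=29
Turnaround (C−A): T1=5  T2=4  T3=2  T4=18  T5=19  T6=16
Turnaround(T2) = completion − arrival = 4 − 0 = 4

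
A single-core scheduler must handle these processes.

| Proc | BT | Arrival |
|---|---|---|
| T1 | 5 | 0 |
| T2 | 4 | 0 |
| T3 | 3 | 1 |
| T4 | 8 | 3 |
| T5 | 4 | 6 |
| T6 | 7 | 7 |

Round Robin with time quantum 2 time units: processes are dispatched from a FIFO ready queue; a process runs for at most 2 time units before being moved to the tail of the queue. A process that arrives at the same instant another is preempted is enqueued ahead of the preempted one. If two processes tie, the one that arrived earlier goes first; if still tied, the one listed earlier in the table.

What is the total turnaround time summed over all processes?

111

Timeline: | T1 0-2 | T2 2-4 | T3 4-6 | T1 6-8 | T4 8-10 | T2 10-12 | T5 12-14 | T3 14-15 | T6 15-17 | T1 17-18 | T4 18-20 | T5 20-22 | T6 22-24 | T4 24-26 | T6 26-28 | T4 28-30 | T6 30-31 |
Completion: T1=18  T2=12  T3=15  T4=30  T5=22  T6=31
Turnaround (C−A): T1=18  T2=12  T3=14  T4=27  T5=16  T6=24
Turnaround = completion − arrival: T1=18, T2=12, T3=14, T4=27, T5=16, T6=24
Total turnaround = 18 + 12 + 14 + 27 + 16 + 24 = 111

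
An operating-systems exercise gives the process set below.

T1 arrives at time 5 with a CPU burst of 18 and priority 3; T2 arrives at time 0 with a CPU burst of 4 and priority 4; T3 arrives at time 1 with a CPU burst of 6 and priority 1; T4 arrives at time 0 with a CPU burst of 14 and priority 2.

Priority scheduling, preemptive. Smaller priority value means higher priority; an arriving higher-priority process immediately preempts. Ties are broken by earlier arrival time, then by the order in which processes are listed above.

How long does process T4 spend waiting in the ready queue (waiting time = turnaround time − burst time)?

6

Schedule: | T4 0-1 | T3 1-7 | T4 7-20 | T1 20-38 | T2 38-42 |
Completion: T1=38  T2=42  T3=7  T4=20
Turnaround (C−A): T1=33  T2=42  T3=6  T4=20
Waiting(T4) = turnaround − burst = 20 − 14 = 6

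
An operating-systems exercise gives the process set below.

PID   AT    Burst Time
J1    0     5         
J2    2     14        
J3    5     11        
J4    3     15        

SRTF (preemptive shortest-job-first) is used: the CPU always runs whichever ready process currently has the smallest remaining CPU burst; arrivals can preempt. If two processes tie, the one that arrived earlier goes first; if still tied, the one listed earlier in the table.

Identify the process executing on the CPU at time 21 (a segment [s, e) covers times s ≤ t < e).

Gantt: | J1 0-5 | J3 5-16 | J2 16-30 | J4 30-45 |
Completion: J1=5  J2=30  J3=16  J4=45
Turnaround (C−A): J1=5  J2=28  J3=11  J4=42

J2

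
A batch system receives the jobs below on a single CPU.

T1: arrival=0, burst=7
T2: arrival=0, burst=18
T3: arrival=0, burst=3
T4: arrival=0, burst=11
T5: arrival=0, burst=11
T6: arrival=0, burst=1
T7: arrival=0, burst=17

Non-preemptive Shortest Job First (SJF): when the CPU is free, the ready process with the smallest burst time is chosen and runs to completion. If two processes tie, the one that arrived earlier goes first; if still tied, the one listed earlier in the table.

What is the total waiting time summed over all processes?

121

Gantt: | T6 0-1 | T3 1-4 | T1 4-11 | T4 11-22 | T5 22-33 | T7 33-50 | T2 50-68 |
Completion: T1=11  T2=68  T3=4  T4=22  T5=33  T6=1  T7=50
Waiting = turnaround − burst: T1=4, T2=50, T3=1, T4=11, T5=22, T6=0, T7=33
Total waiting = 4 + 50 + 1 + 11 + 22 + 0 + 33 = 121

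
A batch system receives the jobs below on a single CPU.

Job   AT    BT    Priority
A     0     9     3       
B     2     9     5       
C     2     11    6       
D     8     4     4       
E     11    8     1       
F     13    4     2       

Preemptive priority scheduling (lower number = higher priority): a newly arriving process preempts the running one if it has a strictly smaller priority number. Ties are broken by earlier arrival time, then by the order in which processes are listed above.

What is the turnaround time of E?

8

Gantt: | A 0-9 | D 9-11 | E 11-19 | F 19-23 | D 23-25 | B 25-34 | C 34-45 |
Completion: A=9  B=34  C=45  D=25  E=19  F=23
Turnaround (C−A): A=9  B=32  C=43  D=17  E=8  F=10
Turnaround(E) = completion − arrival = 19 − 11 = 8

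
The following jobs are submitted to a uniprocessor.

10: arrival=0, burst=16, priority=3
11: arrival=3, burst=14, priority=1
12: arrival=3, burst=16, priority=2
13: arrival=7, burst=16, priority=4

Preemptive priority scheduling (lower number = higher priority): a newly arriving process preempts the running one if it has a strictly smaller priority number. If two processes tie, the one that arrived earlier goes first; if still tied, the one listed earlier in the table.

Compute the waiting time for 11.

0

Timeline: | 10 0-3 | 11 3-17 | 12 17-33 | 10 33-46 | 13 46-62 |
Completion: 10=46  11=17  12=33  13=62
Turnaround (C−A): 10=46  11=14  12=30  13=55
Waiting(11) = turnaround − burst = 14 − 14 = 0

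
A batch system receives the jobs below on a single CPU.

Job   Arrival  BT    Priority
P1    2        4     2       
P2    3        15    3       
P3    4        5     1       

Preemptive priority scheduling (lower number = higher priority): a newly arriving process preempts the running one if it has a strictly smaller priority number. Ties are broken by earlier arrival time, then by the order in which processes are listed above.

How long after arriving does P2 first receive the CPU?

8

Schedule: | idle 0-2 | P1 2-4 | P3 4-9 | P1 9-11 | P2 11-26 |
Completion: P1=11  P2=26  P3=9
Turnaround (C−A): P1=9  P2=23  P3=5
Response(P2) = first start − arrival = 11 − 3 = 8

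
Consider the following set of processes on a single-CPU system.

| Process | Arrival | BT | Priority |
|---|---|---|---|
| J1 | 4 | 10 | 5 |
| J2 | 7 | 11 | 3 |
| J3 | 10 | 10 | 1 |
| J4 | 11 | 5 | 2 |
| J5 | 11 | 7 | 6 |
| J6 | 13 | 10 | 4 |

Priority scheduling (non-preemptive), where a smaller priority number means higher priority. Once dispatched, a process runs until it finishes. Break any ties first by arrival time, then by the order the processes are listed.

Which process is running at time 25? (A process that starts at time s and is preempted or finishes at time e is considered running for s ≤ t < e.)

J4

Gantt: | idle 0-4 | J1 4-14 | J3 14-24 | J4 24-29 | J2 29-40 | J6 40-50 | J5 50-57 |
Completion: J1=14  J2=40  J3=24  J4=29  J5=57  J6=50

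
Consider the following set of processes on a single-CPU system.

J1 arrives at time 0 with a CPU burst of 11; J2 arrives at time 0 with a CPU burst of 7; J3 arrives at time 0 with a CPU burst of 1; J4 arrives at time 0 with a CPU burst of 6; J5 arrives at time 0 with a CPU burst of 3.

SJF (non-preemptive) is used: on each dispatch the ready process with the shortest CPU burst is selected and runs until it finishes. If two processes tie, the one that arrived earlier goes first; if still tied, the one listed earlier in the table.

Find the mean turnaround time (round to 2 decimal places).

Schedule: | J3 0-1 | J5 1-4 | J4 4-10 | J2 10-17 | J1 17-28 |
Completion: J1=28  J2=17  J3=1  J4=10  J5=4
Turnaround (C−A): J1=28  J2=17  J3=1  J4=10  J5=4
Turnaround times: J1=28, J2=17, J3=1, J4=10, J5=4
Average turnaround = (28+17+1+10+4) / 5 = 60/5 = 12.00

12.00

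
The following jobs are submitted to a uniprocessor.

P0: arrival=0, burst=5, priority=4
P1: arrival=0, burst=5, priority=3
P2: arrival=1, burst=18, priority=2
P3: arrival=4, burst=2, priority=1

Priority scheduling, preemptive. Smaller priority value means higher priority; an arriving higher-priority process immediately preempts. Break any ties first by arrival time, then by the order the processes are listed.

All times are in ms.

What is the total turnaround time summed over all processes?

Gantt: | P1 0-1 | P2 1-4 | P3 4-6 | P2 6-21 | P1 21-25 | P0 25-30 |
Completion: P0=30  P1=25  P2=21  P3=6
Turnaround = completion − arrival: P0=30, P1=25, P2=20, P3=2
Total turnaround = 30 + 25 + 20 + 2 = 77

77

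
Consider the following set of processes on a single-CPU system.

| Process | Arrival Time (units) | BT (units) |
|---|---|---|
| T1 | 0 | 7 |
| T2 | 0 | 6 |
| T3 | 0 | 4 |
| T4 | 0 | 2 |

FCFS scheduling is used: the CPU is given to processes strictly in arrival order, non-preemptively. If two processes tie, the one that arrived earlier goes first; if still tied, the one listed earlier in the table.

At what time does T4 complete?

Timeline: | T1 0-7 | T2 7-13 | T3 13-17 | T4 17-19 |
Completion: T1=7  T2=13  T3=17  T4=19
Turnaround (C−A): T1=7  T2=13  T3=17  T4=19

19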